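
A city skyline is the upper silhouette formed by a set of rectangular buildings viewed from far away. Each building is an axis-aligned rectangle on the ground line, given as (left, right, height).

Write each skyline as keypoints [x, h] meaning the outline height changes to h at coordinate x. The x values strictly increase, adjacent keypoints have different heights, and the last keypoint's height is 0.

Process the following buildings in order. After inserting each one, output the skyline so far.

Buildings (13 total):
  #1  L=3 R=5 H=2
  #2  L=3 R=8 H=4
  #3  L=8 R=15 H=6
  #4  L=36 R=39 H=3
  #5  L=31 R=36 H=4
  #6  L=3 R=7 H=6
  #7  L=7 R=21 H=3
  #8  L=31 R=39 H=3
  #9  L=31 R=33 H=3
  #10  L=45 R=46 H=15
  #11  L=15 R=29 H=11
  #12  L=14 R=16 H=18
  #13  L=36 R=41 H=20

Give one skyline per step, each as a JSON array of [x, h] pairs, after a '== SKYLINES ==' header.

== SKYLINES ==
[[3,2],[5,0]]
[[3,4],[8,0]]
[[3,4],[8,6],[15,0]]
[[3,4],[8,6],[15,0],[36,3],[39,0]]
[[3,4],[8,6],[15,0],[31,4],[36,3],[39,0]]
[[3,6],[7,4],[8,6],[15,0],[31,4],[36,3],[39,0]]
[[3,6],[7,4],[8,6],[15,3],[21,0],[31,4],[36,3],[39,0]]
[[3,6],[7,4],[8,6],[15,3],[21,0],[31,4],[36,3],[39,0]]
[[3,6],[7,4],[8,6],[15,3],[21,0],[31,4],[36,3],[39,0]]
[[3,6],[7,4],[8,6],[15,3],[21,0],[31,4],[36,3],[39,0],[45,15],[46,0]]
[[3,6],[7,4],[8,6],[15,11],[29,0],[31,4],[36,3],[39,0],[45,15],[46,0]]
[[3,6],[7,4],[8,6],[14,18],[16,11],[29,0],[31,4],[36,3],[39,0],[45,15],[46,0]]
[[3,6],[7,4],[8,6],[14,18],[16,11],[29,0],[31,4],[36,20],[41,0],[45,15],[46,0]]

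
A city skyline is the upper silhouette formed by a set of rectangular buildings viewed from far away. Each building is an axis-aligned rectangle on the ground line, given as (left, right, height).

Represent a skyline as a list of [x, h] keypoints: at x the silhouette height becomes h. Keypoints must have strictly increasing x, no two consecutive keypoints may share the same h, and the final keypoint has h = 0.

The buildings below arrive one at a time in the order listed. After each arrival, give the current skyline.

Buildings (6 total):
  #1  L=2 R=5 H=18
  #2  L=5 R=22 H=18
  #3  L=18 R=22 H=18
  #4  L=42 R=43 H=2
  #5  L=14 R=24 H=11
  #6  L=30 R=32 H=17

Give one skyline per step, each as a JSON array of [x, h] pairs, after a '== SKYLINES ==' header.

== SKYLINES ==
[[2,18],[5,0]]
[[2,18],[22,0]]
[[2,18],[22,0]]
[[2,18],[22,0],[42,2],[43,0]]
[[2,18],[22,11],[24,0],[42,2],[43,0]]
[[2,18],[22,11],[24,0],[30,17],[32,0],[42,2],[43,0]]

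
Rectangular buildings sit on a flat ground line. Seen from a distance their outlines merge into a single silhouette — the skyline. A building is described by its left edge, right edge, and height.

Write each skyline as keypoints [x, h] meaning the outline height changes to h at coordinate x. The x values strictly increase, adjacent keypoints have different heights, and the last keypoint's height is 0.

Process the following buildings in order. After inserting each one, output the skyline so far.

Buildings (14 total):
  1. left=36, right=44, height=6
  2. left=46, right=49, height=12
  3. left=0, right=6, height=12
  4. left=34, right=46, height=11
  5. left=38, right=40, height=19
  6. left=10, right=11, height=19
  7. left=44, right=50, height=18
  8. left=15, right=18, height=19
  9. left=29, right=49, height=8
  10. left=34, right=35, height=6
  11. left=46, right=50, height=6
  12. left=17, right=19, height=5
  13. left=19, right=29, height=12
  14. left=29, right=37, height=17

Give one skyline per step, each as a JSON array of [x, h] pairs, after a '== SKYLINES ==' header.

== SKYLINES ==
[[36,6],[44,0]]
[[36,6],[44,0],[46,12],[49,0]]
[[0,12],[6,0],[36,6],[44,0],[46,12],[49,0]]
[[0,12],[6,0],[34,11],[46,12],[49,0]]
[[0,12],[6,0],[34,11],[38,19],[40,11],[46,12],[49,0]]
[[0,12],[6,0],[10,19],[11,0],[34,11],[38,19],[40,11],[46,12],[49,0]]
[[0,12],[6,0],[10,19],[11,0],[34,11],[38,19],[40,11],[44,18],[50,0]]
[[0,12],[6,0],[10,19],[11,0],[15,19],[18,0],[34,11],[38,19],[40,11],[44,18],[50,0]]
[[0,12],[6,0],[10,19],[11,0],[15,19],[18,0],[29,8],[34,11],[38,19],[40,11],[44,18],[50,0]]
[[0,12],[6,0],[10,19],[11,0],[15,19],[18,0],[29,8],[34,11],[38,19],[40,11],[44,18],[50,0]]
[[0,12],[6,0],[10,19],[11,0],[15,19],[18,0],[29,8],[34,11],[38,19],[40,11],[44,18],[50,0]]
[[0,12],[6,0],[10,19],[11,0],[15,19],[18,5],[19,0],[29,8],[34,11],[38,19],[40,11],[44,18],[50,0]]
[[0,12],[6,0],[10,19],[11,0],[15,19],[18,5],[19,12],[29,8],[34,11],[38,19],[40,11],[44,18],[50,0]]
[[0,12],[6,0],[10,19],[11,0],[15,19],[18,5],[19,12],[29,17],[37,11],[38,19],[40,11],[44,18],[50,0]]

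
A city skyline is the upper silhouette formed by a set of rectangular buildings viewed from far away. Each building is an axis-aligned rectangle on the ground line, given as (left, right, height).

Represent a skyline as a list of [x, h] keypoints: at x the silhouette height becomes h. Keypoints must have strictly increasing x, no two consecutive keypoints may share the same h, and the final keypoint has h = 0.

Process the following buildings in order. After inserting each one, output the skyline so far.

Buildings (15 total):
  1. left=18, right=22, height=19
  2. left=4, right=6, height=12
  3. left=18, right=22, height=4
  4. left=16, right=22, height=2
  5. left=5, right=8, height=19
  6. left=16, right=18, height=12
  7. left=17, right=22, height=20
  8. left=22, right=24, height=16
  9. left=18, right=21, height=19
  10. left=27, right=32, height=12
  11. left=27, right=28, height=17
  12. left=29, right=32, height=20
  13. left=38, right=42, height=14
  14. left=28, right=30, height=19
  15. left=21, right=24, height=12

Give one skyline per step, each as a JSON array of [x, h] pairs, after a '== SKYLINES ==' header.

== SKYLINES ==
[[18,19],[22,0]]
[[4,12],[6,0],[18,19],[22,0]]
[[4,12],[6,0],[18,19],[22,0]]
[[4,12],[6,0],[16,2],[18,19],[22,0]]
[[4,12],[5,19],[8,0],[16,2],[18,19],[22,0]]
[[4,12],[5,19],[8,0],[16,12],[18,19],[22,0]]
[[4,12],[5,19],[8,0],[16,12],[17,20],[22,0]]
[[4,12],[5,19],[8,0],[16,12],[17,20],[22,16],[24,0]]
[[4,12],[5,19],[8,0],[16,12],[17,20],[22,16],[24,0]]
[[4,12],[5,19],[8,0],[16,12],[17,20],[22,16],[24,0],[27,12],[32,0]]
[[4,12],[5,19],[8,0],[16,12],[17,20],[22,16],[24,0],[27,17],[28,12],[32,0]]
[[4,12],[5,19],[8,0],[16,12],[17,20],[22,16],[24,0],[27,17],[28,12],[29,20],[32,0]]
[[4,12],[5,19],[8,0],[16,12],[17,20],[22,16],[24,0],[27,17],[28,12],[29,20],[32,0],[38,14],[42,0]]
[[4,12],[5,19],[8,0],[16,12],[17,20],[22,16],[24,0],[27,17],[28,19],[29,20],[32,0],[38,14],[42,0]]
[[4,12],[5,19],[8,0],[16,12],[17,20],[22,16],[24,0],[27,17],[28,19],[29,20],[32,0],[38,14],[42,0]]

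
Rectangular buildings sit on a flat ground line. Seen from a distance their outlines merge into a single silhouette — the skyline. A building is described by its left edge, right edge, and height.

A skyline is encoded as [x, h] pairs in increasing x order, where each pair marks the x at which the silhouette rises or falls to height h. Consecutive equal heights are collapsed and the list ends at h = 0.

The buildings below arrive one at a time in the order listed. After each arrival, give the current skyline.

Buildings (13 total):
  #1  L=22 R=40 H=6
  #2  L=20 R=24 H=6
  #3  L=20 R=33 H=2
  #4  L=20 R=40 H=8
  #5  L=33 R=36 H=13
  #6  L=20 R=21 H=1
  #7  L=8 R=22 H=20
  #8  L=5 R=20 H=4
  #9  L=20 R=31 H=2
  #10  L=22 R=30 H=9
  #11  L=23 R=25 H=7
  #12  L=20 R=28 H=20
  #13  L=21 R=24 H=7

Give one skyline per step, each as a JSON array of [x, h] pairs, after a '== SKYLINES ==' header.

== SKYLINES ==
[[22,6],[40,0]]
[[20,6],[40,0]]
[[20,6],[40,0]]
[[20,8],[40,0]]
[[20,8],[33,13],[36,8],[40,0]]
[[20,8],[33,13],[36,8],[40,0]]
[[8,20],[22,8],[33,13],[36,8],[40,0]]
[[5,4],[8,20],[22,8],[33,13],[36,8],[40,0]]
[[5,4],[8,20],[22,8],[33,13],[36,8],[40,0]]
[[5,4],[8,20],[22,9],[30,8],[33,13],[36,8],[40,0]]
[[5,4],[8,20],[22,9],[30,8],[33,13],[36,8],[40,0]]
[[5,4],[8,20],[28,9],[30,8],[33,13],[36,8],[40,0]]
[[5,4],[8,20],[28,9],[30,8],[33,13],[36,8],[40,0]]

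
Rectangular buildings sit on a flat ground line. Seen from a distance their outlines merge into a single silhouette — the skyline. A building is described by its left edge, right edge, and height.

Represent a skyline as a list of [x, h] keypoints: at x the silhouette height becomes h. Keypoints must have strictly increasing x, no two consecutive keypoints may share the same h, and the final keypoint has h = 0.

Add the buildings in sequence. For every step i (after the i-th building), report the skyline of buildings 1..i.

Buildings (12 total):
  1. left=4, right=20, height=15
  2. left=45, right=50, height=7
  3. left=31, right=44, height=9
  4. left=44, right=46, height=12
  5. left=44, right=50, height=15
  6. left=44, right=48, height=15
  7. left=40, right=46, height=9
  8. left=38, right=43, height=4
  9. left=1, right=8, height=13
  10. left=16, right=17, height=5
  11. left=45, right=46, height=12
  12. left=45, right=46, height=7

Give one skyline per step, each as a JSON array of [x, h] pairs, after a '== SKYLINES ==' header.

== SKYLINES ==
[[4,15],[20,0]]
[[4,15],[20,0],[45,7],[50,0]]
[[4,15],[20,0],[31,9],[44,0],[45,7],[50,0]]
[[4,15],[20,0],[31,9],[44,12],[46,7],[50,0]]
[[4,15],[20,0],[31,9],[44,15],[50,0]]
[[4,15],[20,0],[31,9],[44,15],[50,0]]
[[4,15],[20,0],[31,9],[44,15],[50,0]]
[[4,15],[20,0],[31,9],[44,15],[50,0]]
[[1,13],[4,15],[20,0],[31,9],[44,15],[50,0]]
[[1,13],[4,15],[20,0],[31,9],[44,15],[50,0]]
[[1,13],[4,15],[20,0],[31,9],[44,15],[50,0]]
[[1,13],[4,15],[20,0],[31,9],[44,15],[50,0]]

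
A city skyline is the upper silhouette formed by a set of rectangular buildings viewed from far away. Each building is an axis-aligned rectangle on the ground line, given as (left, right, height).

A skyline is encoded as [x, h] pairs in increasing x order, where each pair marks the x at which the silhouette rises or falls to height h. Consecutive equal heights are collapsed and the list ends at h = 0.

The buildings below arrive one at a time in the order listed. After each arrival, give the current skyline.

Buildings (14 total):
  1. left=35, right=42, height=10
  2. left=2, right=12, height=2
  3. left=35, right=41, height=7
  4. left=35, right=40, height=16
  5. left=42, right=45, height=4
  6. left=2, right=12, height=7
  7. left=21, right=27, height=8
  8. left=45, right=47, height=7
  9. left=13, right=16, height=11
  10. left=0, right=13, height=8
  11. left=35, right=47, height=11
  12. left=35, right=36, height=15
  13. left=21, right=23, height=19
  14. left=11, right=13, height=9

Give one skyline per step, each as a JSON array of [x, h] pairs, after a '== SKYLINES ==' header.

== SKYLINES ==
[[35,10],[42,0]]
[[2,2],[12,0],[35,10],[42,0]]
[[2,2],[12,0],[35,10],[42,0]]
[[2,2],[12,0],[35,16],[40,10],[42,0]]
[[2,2],[12,0],[35,16],[40,10],[42,4],[45,0]]
[[2,7],[12,0],[35,16],[40,10],[42,4],[45,0]]
[[2,7],[12,0],[21,8],[27,0],[35,16],[40,10],[42,4],[45,0]]
[[2,7],[12,0],[21,8],[27,0],[35,16],[40,10],[42,4],[45,7],[47,0]]
[[2,7],[12,0],[13,11],[16,0],[21,8],[27,0],[35,16],[40,10],[42,4],[45,7],[47,0]]
[[0,8],[13,11],[16,0],[21,8],[27,0],[35,16],[40,10],[42,4],[45,7],[47,0]]
[[0,8],[13,11],[16,0],[21,8],[27,0],[35,16],[40,11],[47,0]]
[[0,8],[13,11],[16,0],[21,8],[27,0],[35,16],[40,11],[47,0]]
[[0,8],[13,11],[16,0],[21,19],[23,8],[27,0],[35,16],[40,11],[47,0]]
[[0,8],[11,9],[13,11],[16,0],[21,19],[23,8],[27,0],[35,16],[40,11],[47,0]]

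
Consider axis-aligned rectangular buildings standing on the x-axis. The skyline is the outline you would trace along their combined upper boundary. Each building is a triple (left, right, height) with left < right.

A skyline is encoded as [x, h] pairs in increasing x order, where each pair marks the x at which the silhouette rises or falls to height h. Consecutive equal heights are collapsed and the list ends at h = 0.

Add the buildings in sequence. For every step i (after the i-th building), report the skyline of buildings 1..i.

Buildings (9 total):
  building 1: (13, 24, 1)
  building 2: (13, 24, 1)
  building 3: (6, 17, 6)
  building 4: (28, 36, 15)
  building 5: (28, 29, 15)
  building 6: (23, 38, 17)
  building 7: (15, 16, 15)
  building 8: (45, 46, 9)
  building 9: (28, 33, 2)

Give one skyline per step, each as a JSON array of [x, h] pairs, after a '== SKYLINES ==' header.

== SKYLINES ==
[[13,1],[24,0]]
[[13,1],[24,0]]
[[6,6],[17,1],[24,0]]
[[6,6],[17,1],[24,0],[28,15],[36,0]]
[[6,6],[17,1],[24,0],[28,15],[36,0]]
[[6,6],[17,1],[23,17],[38,0]]
[[6,6],[15,15],[16,6],[17,1],[23,17],[38,0]]
[[6,6],[15,15],[16,6],[17,1],[23,17],[38,0],[45,9],[46,0]]
[[6,6],[15,15],[16,6],[17,1],[23,17],[38,0],[45,9],[46,0]]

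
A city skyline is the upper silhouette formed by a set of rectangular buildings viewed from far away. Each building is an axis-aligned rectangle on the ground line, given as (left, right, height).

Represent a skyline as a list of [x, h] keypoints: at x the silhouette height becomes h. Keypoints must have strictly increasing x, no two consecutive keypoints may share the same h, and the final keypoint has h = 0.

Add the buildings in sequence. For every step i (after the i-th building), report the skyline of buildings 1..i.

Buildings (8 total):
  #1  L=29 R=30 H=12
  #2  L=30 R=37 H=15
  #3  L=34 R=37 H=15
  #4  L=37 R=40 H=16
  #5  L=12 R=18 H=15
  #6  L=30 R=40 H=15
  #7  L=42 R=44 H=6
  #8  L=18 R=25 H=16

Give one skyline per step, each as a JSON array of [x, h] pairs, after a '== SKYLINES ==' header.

== SKYLINES ==
[[29,12],[30,0]]
[[29,12],[30,15],[37,0]]
[[29,12],[30,15],[37,0]]
[[29,12],[30,15],[37,16],[40,0]]
[[12,15],[18,0],[29,12],[30,15],[37,16],[40,0]]
[[12,15],[18,0],[29,12],[30,15],[37,16],[40,0]]
[[12,15],[18,0],[29,12],[30,15],[37,16],[40,0],[42,6],[44,0]]
[[12,15],[18,16],[25,0],[29,12],[30,15],[37,16],[40,0],[42,6],[44,0]]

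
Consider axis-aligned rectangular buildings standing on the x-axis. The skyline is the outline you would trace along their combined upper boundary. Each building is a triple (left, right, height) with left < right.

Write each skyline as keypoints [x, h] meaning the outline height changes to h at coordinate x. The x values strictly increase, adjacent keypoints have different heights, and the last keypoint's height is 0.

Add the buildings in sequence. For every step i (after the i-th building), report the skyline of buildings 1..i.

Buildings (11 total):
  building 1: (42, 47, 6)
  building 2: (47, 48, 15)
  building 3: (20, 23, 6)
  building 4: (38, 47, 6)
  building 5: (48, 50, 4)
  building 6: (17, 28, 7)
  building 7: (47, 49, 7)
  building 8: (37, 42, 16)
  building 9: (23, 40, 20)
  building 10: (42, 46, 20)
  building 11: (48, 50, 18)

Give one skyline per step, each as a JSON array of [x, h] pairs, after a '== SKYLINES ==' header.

== SKYLINES ==
[[42,6],[47,0]]
[[42,6],[47,15],[48,0]]
[[20,6],[23,0],[42,6],[47,15],[48,0]]
[[20,6],[23,0],[38,6],[47,15],[48,0]]
[[20,6],[23,0],[38,6],[47,15],[48,4],[50,0]]
[[17,7],[28,0],[38,6],[47,15],[48,4],[50,0]]
[[17,7],[28,0],[38,6],[47,15],[48,7],[49,4],[50,0]]
[[17,7],[28,0],[37,16],[42,6],[47,15],[48,7],[49,4],[50,0]]
[[17,7],[23,20],[40,16],[42,6],[47,15],[48,7],[49,4],[50,0]]
[[17,7],[23,20],[40,16],[42,20],[46,6],[47,15],[48,7],[49,4],[50,0]]
[[17,7],[23,20],[40,16],[42,20],[46,6],[47,15],[48,18],[50,0]]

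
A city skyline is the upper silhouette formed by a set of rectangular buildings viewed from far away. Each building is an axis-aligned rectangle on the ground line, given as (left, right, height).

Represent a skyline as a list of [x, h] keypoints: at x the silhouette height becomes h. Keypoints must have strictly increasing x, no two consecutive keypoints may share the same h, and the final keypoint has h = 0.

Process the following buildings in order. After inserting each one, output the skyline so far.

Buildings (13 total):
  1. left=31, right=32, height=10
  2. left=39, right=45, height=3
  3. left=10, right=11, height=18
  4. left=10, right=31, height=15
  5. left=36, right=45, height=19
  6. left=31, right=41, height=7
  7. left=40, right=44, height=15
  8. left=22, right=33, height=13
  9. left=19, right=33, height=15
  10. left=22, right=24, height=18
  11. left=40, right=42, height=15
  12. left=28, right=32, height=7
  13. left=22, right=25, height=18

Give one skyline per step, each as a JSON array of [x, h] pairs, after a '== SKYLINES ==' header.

== SKYLINES ==
[[31,10],[32,0]]
[[31,10],[32,0],[39,3],[45,0]]
[[10,18],[11,0],[31,10],[32,0],[39,3],[45,0]]
[[10,18],[11,15],[31,10],[32,0],[39,3],[45,0]]
[[10,18],[11,15],[31,10],[32,0],[36,19],[45,0]]
[[10,18],[11,15],[31,10],[32,7],[36,19],[45,0]]
[[10,18],[11,15],[31,10],[32,7],[36,19],[45,0]]
[[10,18],[11,15],[31,13],[33,7],[36,19],[45,0]]
[[10,18],[11,15],[33,7],[36,19],[45,0]]
[[10,18],[11,15],[22,18],[24,15],[33,7],[36,19],[45,0]]
[[10,18],[11,15],[22,18],[24,15],[33,7],[36,19],[45,0]]
[[10,18],[11,15],[22,18],[24,15],[33,7],[36,19],[45,0]]
[[10,18],[11,15],[22,18],[25,15],[33,7],[36,19],[45,0]]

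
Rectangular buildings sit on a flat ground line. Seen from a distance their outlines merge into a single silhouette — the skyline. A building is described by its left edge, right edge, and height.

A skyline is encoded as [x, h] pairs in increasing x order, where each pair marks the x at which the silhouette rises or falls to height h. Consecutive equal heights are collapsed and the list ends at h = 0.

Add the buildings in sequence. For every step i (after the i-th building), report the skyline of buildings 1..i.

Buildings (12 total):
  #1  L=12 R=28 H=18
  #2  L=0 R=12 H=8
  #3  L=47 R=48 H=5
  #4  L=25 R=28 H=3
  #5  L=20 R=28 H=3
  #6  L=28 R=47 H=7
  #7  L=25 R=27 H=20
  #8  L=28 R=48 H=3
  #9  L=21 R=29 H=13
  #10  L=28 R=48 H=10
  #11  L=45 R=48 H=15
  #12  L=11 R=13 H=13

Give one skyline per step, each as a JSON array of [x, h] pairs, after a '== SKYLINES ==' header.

== SKYLINES ==
[[12,18],[28,0]]
[[0,8],[12,18],[28,0]]
[[0,8],[12,18],[28,0],[47,5],[48,0]]
[[0,8],[12,18],[28,0],[47,5],[48,0]]
[[0,8],[12,18],[28,0],[47,5],[48,0]]
[[0,8],[12,18],[28,7],[47,5],[48,0]]
[[0,8],[12,18],[25,20],[27,18],[28,7],[47,5],[48,0]]
[[0,8],[12,18],[25,20],[27,18],[28,7],[47,5],[48,0]]
[[0,8],[12,18],[25,20],[27,18],[28,13],[29,7],[47,5],[48,0]]
[[0,8],[12,18],[25,20],[27,18],[28,13],[29,10],[48,0]]
[[0,8],[12,18],[25,20],[27,18],[28,13],[29,10],[45,15],[48,0]]
[[0,8],[11,13],[12,18],[25,20],[27,18],[28,13],[29,10],[45,15],[48,0]]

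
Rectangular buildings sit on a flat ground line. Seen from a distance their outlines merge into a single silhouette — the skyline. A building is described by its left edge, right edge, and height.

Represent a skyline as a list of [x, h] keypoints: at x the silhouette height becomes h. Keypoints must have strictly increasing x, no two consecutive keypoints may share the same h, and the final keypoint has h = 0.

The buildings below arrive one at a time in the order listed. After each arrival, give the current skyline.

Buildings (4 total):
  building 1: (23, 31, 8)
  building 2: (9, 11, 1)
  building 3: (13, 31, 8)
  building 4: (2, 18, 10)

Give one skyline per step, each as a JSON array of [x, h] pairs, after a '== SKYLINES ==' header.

== SKYLINES ==
[[23,8],[31,0]]
[[9,1],[11,0],[23,8],[31,0]]
[[9,1],[11,0],[13,8],[31,0]]
[[2,10],[18,8],[31,0]]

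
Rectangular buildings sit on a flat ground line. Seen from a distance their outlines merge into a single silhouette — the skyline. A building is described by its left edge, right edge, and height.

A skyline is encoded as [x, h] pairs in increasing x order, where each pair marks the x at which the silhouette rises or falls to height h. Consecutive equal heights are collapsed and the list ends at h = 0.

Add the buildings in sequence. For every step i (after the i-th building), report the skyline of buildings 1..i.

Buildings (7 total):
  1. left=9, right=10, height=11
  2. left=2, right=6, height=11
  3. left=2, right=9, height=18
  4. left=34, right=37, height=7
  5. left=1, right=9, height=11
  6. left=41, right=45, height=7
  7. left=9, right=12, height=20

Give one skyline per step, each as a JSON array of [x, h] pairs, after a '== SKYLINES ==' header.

== SKYLINES ==
[[9,11],[10,0]]
[[2,11],[6,0],[9,11],[10,0]]
[[2,18],[9,11],[10,0]]
[[2,18],[9,11],[10,0],[34,7],[37,0]]
[[1,11],[2,18],[9,11],[10,0],[34,7],[37,0]]
[[1,11],[2,18],[9,11],[10,0],[34,7],[37,0],[41,7],[45,0]]
[[1,11],[2,18],[9,20],[12,0],[34,7],[37,0],[41,7],[45,0]]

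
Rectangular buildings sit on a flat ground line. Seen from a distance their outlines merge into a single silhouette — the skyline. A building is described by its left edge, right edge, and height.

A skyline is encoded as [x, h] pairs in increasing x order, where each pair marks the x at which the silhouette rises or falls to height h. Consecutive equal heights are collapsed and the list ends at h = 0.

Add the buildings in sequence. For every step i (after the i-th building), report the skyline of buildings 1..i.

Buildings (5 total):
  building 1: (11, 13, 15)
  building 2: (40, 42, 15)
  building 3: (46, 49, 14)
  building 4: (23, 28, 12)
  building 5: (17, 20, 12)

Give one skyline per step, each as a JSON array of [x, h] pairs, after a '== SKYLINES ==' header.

== SKYLINES ==
[[11,15],[13,0]]
[[11,15],[13,0],[40,15],[42,0]]
[[11,15],[13,0],[40,15],[42,0],[46,14],[49,0]]
[[11,15],[13,0],[23,12],[28,0],[40,15],[42,0],[46,14],[49,0]]
[[11,15],[13,0],[17,12],[20,0],[23,12],[28,0],[40,15],[42,0],[46,14],[49,0]]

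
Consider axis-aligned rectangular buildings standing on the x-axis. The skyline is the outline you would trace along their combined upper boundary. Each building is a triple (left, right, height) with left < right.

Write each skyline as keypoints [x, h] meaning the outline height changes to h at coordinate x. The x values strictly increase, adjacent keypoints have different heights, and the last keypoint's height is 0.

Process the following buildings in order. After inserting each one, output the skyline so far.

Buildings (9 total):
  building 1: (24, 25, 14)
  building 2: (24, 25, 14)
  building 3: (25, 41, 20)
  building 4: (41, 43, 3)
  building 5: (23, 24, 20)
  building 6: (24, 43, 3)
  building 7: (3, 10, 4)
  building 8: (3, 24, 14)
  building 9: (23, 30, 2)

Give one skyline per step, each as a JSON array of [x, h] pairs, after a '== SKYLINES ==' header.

== SKYLINES ==
[[24,14],[25,0]]
[[24,14],[25,0]]
[[24,14],[25,20],[41,0]]
[[24,14],[25,20],[41,3],[43,0]]
[[23,20],[24,14],[25,20],[41,3],[43,0]]
[[23,20],[24,14],[25,20],[41,3],[43,0]]
[[3,4],[10,0],[23,20],[24,14],[25,20],[41,3],[43,0]]
[[3,14],[23,20],[24,14],[25,20],[41,3],[43,0]]
[[3,14],[23,20],[24,14],[25,20],[41,3],[43,0]]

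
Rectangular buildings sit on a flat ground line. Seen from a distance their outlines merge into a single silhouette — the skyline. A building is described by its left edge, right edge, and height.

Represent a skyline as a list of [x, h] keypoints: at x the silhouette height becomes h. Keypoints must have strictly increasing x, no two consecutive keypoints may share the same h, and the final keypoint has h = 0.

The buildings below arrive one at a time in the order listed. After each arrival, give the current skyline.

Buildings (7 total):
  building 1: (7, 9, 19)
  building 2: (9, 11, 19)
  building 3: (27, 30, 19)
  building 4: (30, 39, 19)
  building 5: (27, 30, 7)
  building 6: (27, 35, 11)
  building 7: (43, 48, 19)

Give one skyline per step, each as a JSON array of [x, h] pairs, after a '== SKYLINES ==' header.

== SKYLINES ==
[[7,19],[9,0]]
[[7,19],[11,0]]
[[7,19],[11,0],[27,19],[30,0]]
[[7,19],[11,0],[27,19],[39,0]]
[[7,19],[11,0],[27,19],[39,0]]
[[7,19],[11,0],[27,19],[39,0]]
[[7,19],[11,0],[27,19],[39,0],[43,19],[48,0]]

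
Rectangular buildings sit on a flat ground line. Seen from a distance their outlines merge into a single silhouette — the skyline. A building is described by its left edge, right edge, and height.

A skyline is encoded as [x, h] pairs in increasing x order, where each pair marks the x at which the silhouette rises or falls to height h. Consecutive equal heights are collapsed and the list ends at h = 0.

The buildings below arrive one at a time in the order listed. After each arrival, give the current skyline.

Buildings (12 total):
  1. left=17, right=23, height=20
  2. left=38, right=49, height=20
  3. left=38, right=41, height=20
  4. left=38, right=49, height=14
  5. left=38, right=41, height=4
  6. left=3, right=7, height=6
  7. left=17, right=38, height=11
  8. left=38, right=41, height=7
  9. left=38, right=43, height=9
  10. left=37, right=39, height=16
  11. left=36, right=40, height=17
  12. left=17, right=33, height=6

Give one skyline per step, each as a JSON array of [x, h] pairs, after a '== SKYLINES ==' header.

== SKYLINES ==
[[17,20],[23,0]]
[[17,20],[23,0],[38,20],[49,0]]
[[17,20],[23,0],[38,20],[49,0]]
[[17,20],[23,0],[38,20],[49,0]]
[[17,20],[23,0],[38,20],[49,0]]
[[3,6],[7,0],[17,20],[23,0],[38,20],[49,0]]
[[3,6],[7,0],[17,20],[23,11],[38,20],[49,0]]
[[3,6],[7,0],[17,20],[23,11],[38,20],[49,0]]
[[3,6],[7,0],[17,20],[23,11],[38,20],[49,0]]
[[3,6],[7,0],[17,20],[23,11],[37,16],[38,20],[49,0]]
[[3,6],[7,0],[17,20],[23,11],[36,17],[38,20],[49,0]]
[[3,6],[7,0],[17,20],[23,11],[36,17],[38,20],[49,0]]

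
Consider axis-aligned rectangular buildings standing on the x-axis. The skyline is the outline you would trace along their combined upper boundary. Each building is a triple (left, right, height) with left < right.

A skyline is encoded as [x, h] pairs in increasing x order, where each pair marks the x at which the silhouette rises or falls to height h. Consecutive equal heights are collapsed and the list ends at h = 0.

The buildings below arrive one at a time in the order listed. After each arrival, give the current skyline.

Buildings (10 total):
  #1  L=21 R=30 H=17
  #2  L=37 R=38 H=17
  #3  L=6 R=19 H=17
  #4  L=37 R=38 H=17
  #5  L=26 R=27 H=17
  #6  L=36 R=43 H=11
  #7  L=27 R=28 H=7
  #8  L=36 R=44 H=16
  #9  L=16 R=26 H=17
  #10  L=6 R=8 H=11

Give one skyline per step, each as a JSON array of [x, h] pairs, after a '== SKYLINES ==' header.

== SKYLINES ==
[[21,17],[30,0]]
[[21,17],[30,0],[37,17],[38,0]]
[[6,17],[19,0],[21,17],[30,0],[37,17],[38,0]]
[[6,17],[19,0],[21,17],[30,0],[37,17],[38,0]]
[[6,17],[19,0],[21,17],[30,0],[37,17],[38,0]]
[[6,17],[19,0],[21,17],[30,0],[36,11],[37,17],[38,11],[43,0]]
[[6,17],[19,0],[21,17],[30,0],[36,11],[37,17],[38,11],[43,0]]
[[6,17],[19,0],[21,17],[30,0],[36,16],[37,17],[38,16],[44,0]]
[[6,17],[30,0],[36,16],[37,17],[38,16],[44,0]]
[[6,17],[30,0],[36,16],[37,17],[38,16],[44,0]]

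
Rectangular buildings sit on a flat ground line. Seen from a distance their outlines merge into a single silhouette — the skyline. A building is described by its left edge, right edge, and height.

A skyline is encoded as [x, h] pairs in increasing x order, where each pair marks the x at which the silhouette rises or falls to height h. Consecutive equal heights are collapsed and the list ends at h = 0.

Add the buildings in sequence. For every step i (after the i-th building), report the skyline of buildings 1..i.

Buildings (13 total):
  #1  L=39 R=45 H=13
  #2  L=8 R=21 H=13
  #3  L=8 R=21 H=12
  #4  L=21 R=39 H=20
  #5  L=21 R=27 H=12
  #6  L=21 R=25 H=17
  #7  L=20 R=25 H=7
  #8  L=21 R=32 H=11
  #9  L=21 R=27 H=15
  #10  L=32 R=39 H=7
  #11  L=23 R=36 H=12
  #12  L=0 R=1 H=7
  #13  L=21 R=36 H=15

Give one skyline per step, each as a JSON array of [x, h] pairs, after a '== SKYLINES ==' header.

== SKYLINES ==
[[39,13],[45,0]]
[[8,13],[21,0],[39,13],[45,0]]
[[8,13],[21,0],[39,13],[45,0]]
[[8,13],[21,20],[39,13],[45,0]]
[[8,13],[21,20],[39,13],[45,0]]
[[8,13],[21,20],[39,13],[45,0]]
[[8,13],[21,20],[39,13],[45,0]]
[[8,13],[21,20],[39,13],[45,0]]
[[8,13],[21,20],[39,13],[45,0]]
[[8,13],[21,20],[39,13],[45,0]]
[[8,13],[21,20],[39,13],[45,0]]
[[0,7],[1,0],[8,13],[21,20],[39,13],[45,0]]
[[0,7],[1,0],[8,13],[21,20],[39,13],[45,0]]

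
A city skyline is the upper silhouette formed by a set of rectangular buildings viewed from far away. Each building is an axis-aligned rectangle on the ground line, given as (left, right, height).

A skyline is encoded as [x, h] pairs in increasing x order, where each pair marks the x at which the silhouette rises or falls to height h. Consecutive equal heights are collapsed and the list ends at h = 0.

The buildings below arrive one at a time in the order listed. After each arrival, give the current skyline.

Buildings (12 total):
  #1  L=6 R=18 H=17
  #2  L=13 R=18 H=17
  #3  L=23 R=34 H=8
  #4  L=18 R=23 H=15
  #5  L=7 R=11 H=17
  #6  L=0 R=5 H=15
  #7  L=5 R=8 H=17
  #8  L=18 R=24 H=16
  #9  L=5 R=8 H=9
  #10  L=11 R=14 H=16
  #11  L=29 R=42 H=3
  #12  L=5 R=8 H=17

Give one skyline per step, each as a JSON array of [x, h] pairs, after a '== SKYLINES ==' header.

== SKYLINES ==
[[6,17],[18,0]]
[[6,17],[18,0]]
[[6,17],[18,0],[23,8],[34,0]]
[[6,17],[18,15],[23,8],[34,0]]
[[6,17],[18,15],[23,8],[34,0]]
[[0,15],[5,0],[6,17],[18,15],[23,8],[34,0]]
[[0,15],[5,17],[18,15],[23,8],[34,0]]
[[0,15],[5,17],[18,16],[24,8],[34,0]]
[[0,15],[5,17],[18,16],[24,8],[34,0]]
[[0,15],[5,17],[18,16],[24,8],[34,0]]
[[0,15],[5,17],[18,16],[24,8],[34,3],[42,0]]
[[0,15],[5,17],[18,16],[24,8],[34,3],[42,0]]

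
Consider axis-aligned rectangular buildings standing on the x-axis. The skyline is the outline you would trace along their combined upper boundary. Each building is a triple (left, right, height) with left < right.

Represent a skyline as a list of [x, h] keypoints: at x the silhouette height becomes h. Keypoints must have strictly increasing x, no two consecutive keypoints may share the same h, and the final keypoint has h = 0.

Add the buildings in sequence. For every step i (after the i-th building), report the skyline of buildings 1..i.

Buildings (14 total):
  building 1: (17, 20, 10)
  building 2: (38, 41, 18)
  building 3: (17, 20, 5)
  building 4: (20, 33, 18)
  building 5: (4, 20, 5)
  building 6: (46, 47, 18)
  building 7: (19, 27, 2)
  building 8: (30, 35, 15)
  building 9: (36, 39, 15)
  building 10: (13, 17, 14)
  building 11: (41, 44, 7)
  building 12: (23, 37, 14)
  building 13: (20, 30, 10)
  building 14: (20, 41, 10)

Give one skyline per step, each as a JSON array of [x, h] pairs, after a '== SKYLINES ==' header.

== SKYLINES ==
[[17,10],[20,0]]
[[17,10],[20,0],[38,18],[41,0]]
[[17,10],[20,0],[38,18],[41,0]]
[[17,10],[20,18],[33,0],[38,18],[41,0]]
[[4,5],[17,10],[20,18],[33,0],[38,18],[41,0]]
[[4,5],[17,10],[20,18],[33,0],[38,18],[41,0],[46,18],[47,0]]
[[4,5],[17,10],[20,18],[33,0],[38,18],[41,0],[46,18],[47,0]]
[[4,5],[17,10],[20,18],[33,15],[35,0],[38,18],[41,0],[46,18],[47,0]]
[[4,5],[17,10],[20,18],[33,15],[35,0],[36,15],[38,18],[41,0],[46,18],[47,0]]
[[4,5],[13,14],[17,10],[20,18],[33,15],[35,0],[36,15],[38,18],[41,0],[46,18],[47,0]]
[[4,5],[13,14],[17,10],[20,18],[33,15],[35,0],[36,15],[38,18],[41,7],[44,0],[46,18],[47,0]]
[[4,5],[13,14],[17,10],[20,18],[33,15],[35,14],[36,15],[38,18],[41,7],[44,0],[46,18],[47,0]]
[[4,5],[13,14],[17,10],[20,18],[33,15],[35,14],[36,15],[38,18],[41,7],[44,0],[46,18],[47,0]]
[[4,5],[13,14],[17,10],[20,18],[33,15],[35,14],[36,15],[38,18],[41,7],[44,0],[46,18],[47,0]]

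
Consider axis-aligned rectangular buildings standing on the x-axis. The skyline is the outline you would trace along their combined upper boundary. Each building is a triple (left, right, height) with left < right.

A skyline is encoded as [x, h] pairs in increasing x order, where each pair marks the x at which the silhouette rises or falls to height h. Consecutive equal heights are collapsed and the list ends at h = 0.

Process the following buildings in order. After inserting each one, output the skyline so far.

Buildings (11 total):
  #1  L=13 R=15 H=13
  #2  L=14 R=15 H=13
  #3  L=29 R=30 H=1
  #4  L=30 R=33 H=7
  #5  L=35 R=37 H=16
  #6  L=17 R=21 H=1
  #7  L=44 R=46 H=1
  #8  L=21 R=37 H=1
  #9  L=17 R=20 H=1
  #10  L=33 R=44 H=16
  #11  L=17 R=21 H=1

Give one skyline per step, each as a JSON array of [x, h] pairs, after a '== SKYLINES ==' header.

== SKYLINES ==
[[13,13],[15,0]]
[[13,13],[15,0]]
[[13,13],[15,0],[29,1],[30,0]]
[[13,13],[15,0],[29,1],[30,7],[33,0]]
[[13,13],[15,0],[29,1],[30,7],[33,0],[35,16],[37,0]]
[[13,13],[15,0],[17,1],[21,0],[29,1],[30,7],[33,0],[35,16],[37,0]]
[[13,13],[15,0],[17,1],[21,0],[29,1],[30,7],[33,0],[35,16],[37,0],[44,1],[46,0]]
[[13,13],[15,0],[17,1],[30,7],[33,1],[35,16],[37,0],[44,1],[46,0]]
[[13,13],[15,0],[17,1],[30,7],[33,1],[35,16],[37,0],[44,1],[46,0]]
[[13,13],[15,0],[17,1],[30,7],[33,16],[44,1],[46,0]]
[[13,13],[15,0],[17,1],[30,7],[33,16],[44,1],[46,0]]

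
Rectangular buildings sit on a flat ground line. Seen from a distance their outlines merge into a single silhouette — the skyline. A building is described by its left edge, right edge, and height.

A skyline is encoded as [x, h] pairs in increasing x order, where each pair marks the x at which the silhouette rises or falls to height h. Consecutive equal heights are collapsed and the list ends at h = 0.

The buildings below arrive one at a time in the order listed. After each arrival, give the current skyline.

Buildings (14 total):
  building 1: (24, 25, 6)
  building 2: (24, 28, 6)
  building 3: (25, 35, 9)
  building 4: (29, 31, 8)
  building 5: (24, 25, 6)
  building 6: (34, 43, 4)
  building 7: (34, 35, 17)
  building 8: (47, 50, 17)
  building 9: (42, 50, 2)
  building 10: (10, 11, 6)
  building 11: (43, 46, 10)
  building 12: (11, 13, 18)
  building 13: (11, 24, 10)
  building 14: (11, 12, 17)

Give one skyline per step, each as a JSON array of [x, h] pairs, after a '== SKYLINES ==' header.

== SKYLINES ==
[[24,6],[25,0]]
[[24,6],[28,0]]
[[24,6],[25,9],[35,0]]
[[24,6],[25,9],[35,0]]
[[24,6],[25,9],[35,0]]
[[24,6],[25,9],[35,4],[43,0]]
[[24,6],[25,9],[34,17],[35,4],[43,0]]
[[24,6],[25,9],[34,17],[35,4],[43,0],[47,17],[50,0]]
[[24,6],[25,9],[34,17],[35,4],[43,2],[47,17],[50,0]]
[[10,6],[11,0],[24,6],[25,9],[34,17],[35,4],[43,2],[47,17],[50,0]]
[[10,6],[11,0],[24,6],[25,9],[34,17],[35,4],[43,10],[46,2],[47,17],[50,0]]
[[10,6],[11,18],[13,0],[24,6],[25,9],[34,17],[35,4],[43,10],[46,2],[47,17],[50,0]]
[[10,6],[11,18],[13,10],[24,6],[25,9],[34,17],[35,4],[43,10],[46,2],[47,17],[50,0]]
[[10,6],[11,18],[13,10],[24,6],[25,9],[34,17],[35,4],[43,10],[46,2],[47,17],[50,0]]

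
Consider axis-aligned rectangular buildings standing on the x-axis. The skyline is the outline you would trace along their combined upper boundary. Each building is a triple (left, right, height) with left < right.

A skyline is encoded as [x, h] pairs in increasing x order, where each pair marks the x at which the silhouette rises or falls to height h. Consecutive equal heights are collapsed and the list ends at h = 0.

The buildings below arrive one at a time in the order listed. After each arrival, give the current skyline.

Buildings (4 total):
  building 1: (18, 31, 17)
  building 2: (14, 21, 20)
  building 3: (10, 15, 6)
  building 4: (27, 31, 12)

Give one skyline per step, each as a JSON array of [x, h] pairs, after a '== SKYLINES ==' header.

== SKYLINES ==
[[18,17],[31,0]]
[[14,20],[21,17],[31,0]]
[[10,6],[14,20],[21,17],[31,0]]
[[10,6],[14,20],[21,17],[31,0]]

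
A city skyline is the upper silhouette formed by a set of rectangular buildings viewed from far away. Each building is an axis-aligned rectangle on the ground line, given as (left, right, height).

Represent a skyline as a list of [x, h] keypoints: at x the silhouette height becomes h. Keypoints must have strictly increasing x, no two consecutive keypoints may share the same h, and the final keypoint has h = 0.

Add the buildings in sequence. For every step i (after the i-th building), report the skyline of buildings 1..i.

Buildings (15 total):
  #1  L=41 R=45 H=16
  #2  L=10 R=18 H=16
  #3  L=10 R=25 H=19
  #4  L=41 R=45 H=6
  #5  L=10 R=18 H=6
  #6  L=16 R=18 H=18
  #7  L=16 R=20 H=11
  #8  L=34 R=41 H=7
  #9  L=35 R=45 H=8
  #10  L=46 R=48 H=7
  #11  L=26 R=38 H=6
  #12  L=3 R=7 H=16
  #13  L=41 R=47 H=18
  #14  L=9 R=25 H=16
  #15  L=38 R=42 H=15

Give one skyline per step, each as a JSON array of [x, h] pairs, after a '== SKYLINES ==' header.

== SKYLINES ==
[[41,16],[45,0]]
[[10,16],[18,0],[41,16],[45,0]]
[[10,19],[25,0],[41,16],[45,0]]
[[10,19],[25,0],[41,16],[45,0]]
[[10,19],[25,0],[41,16],[45,0]]
[[10,19],[25,0],[41,16],[45,0]]
[[10,19],[25,0],[41,16],[45,0]]
[[10,19],[25,0],[34,7],[41,16],[45,0]]
[[10,19],[25,0],[34,7],[35,8],[41,16],[45,0]]
[[10,19],[25,0],[34,7],[35,8],[41,16],[45,0],[46,7],[48,0]]
[[10,19],[25,0],[26,6],[34,7],[35,8],[41,16],[45,0],[46,7],[48,0]]
[[3,16],[7,0],[10,19],[25,0],[26,6],[34,7],[35,8],[41,16],[45,0],[46,7],[48,0]]
[[3,16],[7,0],[10,19],[25,0],[26,6],[34,7],[35,8],[41,18],[47,7],[48,0]]
[[3,16],[7,0],[9,16],[10,19],[25,0],[26,6],[34,7],[35,8],[41,18],[47,7],[48,0]]
[[3,16],[7,0],[9,16],[10,19],[25,0],[26,6],[34,7],[35,8],[38,15],[41,18],[47,7],[48,0]]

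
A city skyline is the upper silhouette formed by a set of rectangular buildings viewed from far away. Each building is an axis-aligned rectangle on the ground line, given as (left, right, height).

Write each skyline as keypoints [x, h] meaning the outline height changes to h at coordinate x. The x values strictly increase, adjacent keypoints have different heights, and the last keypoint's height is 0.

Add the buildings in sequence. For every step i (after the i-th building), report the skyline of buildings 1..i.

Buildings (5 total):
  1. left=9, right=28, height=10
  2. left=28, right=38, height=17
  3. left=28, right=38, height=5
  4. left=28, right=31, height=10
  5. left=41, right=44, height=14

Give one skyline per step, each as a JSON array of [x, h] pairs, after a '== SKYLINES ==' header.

== SKYLINES ==
[[9,10],[28,0]]
[[9,10],[28,17],[38,0]]
[[9,10],[28,17],[38,0]]
[[9,10],[28,17],[38,0]]
[[9,10],[28,17],[38,0],[41,14],[44,0]]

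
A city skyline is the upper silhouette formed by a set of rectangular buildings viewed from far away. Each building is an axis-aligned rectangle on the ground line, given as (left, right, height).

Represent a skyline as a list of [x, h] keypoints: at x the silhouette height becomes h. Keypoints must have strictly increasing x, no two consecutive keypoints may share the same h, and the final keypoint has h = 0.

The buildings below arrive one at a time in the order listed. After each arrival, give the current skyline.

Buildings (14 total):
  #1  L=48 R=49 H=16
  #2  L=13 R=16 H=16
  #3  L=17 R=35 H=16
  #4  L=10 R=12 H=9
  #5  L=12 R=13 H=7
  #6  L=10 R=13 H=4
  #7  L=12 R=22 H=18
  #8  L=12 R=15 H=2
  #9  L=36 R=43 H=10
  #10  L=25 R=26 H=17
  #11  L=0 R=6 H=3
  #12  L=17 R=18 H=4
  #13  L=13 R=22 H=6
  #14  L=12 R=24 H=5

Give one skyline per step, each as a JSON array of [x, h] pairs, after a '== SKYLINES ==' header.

== SKYLINES ==
[[48,16],[49,0]]
[[13,16],[16,0],[48,16],[49,0]]
[[13,16],[16,0],[17,16],[35,0],[48,16],[49,0]]
[[10,9],[12,0],[13,16],[16,0],[17,16],[35,0],[48,16],[49,0]]
[[10,9],[12,7],[13,16],[16,0],[17,16],[35,0],[48,16],[49,0]]
[[10,9],[12,7],[13,16],[16,0],[17,16],[35,0],[48,16],[49,0]]
[[10,9],[12,18],[22,16],[35,0],[48,16],[49,0]]
[[10,9],[12,18],[22,16],[35,0],[48,16],[49,0]]
[[10,9],[12,18],[22,16],[35,0],[36,10],[43,0],[48,16],[49,0]]
[[10,9],[12,18],[22,16],[25,17],[26,16],[35,0],[36,10],[43,0],[48,16],[49,0]]
[[0,3],[6,0],[10,9],[12,18],[22,16],[25,17],[26,16],[35,0],[36,10],[43,0],[48,16],[49,0]]
[[0,3],[6,0],[10,9],[12,18],[22,16],[25,17],[26,16],[35,0],[36,10],[43,0],[48,16],[49,0]]
[[0,3],[6,0],[10,9],[12,18],[22,16],[25,17],[26,16],[35,0],[36,10],[43,0],[48,16],[49,0]]
[[0,3],[6,0],[10,9],[12,18],[22,16],[25,17],[26,16],[35,0],[36,10],[43,0],[48,16],[49,0]]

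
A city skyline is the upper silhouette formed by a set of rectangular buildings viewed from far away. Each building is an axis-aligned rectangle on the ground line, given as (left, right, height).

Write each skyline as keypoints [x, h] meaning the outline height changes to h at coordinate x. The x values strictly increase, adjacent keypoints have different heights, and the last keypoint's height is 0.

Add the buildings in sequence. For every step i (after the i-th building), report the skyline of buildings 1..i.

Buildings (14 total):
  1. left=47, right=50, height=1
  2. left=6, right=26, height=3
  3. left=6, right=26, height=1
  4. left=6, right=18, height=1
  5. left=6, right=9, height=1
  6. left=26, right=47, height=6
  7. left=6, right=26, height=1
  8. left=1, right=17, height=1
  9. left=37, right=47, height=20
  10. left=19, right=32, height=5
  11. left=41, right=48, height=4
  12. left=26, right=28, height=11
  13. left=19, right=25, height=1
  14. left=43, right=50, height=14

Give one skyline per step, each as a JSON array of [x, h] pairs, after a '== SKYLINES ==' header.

== SKYLINES ==
[[47,1],[50,0]]
[[6,3],[26,0],[47,1],[50,0]]
[[6,3],[26,0],[47,1],[50,0]]
[[6,3],[26,0],[47,1],[50,0]]
[[6,3],[26,0],[47,1],[50,0]]
[[6,3],[26,6],[47,1],[50,0]]
[[6,3],[26,6],[47,1],[50,0]]
[[1,1],[6,3],[26,6],[47,1],[50,0]]
[[1,1],[6,3],[26,6],[37,20],[47,1],[50,0]]
[[1,1],[6,3],[19,5],[26,6],[37,20],[47,1],[50,0]]
[[1,1],[6,3],[19,5],[26,6],[37,20],[47,4],[48,1],[50,0]]
[[1,1],[6,3],[19,5],[26,11],[28,6],[37,20],[47,4],[48,1],[50,0]]
[[1,1],[6,3],[19,5],[26,11],[28,6],[37,20],[47,4],[48,1],[50,0]]
[[1,1],[6,3],[19,5],[26,11],[28,6],[37,20],[47,14],[50,0]]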